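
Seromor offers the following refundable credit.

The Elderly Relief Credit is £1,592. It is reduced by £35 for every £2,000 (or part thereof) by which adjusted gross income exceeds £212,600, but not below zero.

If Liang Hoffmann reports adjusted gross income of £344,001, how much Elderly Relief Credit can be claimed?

£0

Elderly Relief Credit: income exceeds £212,600 by £131,401 → 66 increments × £35 = £2,310 ≥ base, so the credit is £0.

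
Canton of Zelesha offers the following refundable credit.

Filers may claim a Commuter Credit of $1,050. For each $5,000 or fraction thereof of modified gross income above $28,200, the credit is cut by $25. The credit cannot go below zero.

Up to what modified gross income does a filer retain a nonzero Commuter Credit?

$233,200

After 41 increments the reduction is 41 × $25 = $1,025, leaving $25; one more increment wipes it out. Increment 41 ends at excess 41 × $5,000 = $205,000, so the highest qualifying income is $28,200 + $205,000 = $233,200.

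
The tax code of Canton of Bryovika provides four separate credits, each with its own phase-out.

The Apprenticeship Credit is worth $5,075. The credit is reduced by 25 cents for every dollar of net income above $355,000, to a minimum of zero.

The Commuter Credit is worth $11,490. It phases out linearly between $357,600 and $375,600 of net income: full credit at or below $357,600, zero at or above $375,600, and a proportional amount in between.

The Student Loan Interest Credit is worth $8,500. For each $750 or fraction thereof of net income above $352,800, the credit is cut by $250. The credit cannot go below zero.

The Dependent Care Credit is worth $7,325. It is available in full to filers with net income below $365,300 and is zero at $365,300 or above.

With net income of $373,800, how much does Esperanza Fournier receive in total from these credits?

Apprenticeship Credit: 25% of the $18,800 excess over $355,000 is $4,700; credit = $5,075 − $4,700 = $375.
Commuter Credit: $373,800 is $16,200 into a $18,000 phase-out range, leaving 1,800/18,000 of the credit: $11,490 × 1,800/18,000 = $1,149.
Student Loan Interest Credit: income exceeds $352,800 by $21,000, which is 28 full-or-partial $750 increments; reduction = 28 × $250 = $7,000, leaving $1,500.
Dependent Care Credit: $373,800 meets or exceeds the $365,300 cutoff, so the credit is $0.
Total: $375 + $1,149 + $1,500 + $0 = $3,024.

$3,024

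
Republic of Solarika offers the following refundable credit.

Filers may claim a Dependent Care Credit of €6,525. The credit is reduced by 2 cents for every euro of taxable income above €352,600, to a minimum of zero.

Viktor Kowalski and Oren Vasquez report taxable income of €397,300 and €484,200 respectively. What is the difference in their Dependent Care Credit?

Viktor (€397,300): Dependent Care Credit: 2% of the €44,700 excess over €352,600 is €894; credit = €6,525 − €894 = €5,631.
Oren (€484,200): Dependent Care Credit: 2% of the €131,600 excess over €352,600 is €2,632; credit = €6,525 − €2,632 = €3,893.
Difference: |€5,631 − €3,893| = €1,738.

€1,738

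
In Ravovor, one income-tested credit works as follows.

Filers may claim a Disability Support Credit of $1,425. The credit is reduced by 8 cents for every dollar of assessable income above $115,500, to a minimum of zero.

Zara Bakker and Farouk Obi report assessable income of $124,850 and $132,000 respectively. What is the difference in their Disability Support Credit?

Zara ($124,850): Disability Support Credit: 8% of the $9,350 excess over $115,500 is $748; credit = $1,425 − $748 = $677.
Farouk ($132,000): Disability Support Credit: 8% of the $16,500 excess over $115,500 is $1,320; credit = $1,425 − $1,320 = $105.
Difference: |$677 − $105| = $572.

$572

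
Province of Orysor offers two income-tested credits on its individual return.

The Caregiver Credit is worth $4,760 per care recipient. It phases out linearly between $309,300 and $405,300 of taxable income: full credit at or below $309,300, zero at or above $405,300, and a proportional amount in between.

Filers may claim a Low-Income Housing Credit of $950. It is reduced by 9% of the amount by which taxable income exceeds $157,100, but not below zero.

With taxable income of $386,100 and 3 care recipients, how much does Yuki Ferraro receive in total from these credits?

$2,856

Caregiver Credit: base = 3 × $4,760 = $14,280. $386,100 is $76,800 into a $96,000 phase-out range, leaving 19,200/96,000 of the credit: $14,280 × 19,200/96,000 = $2,856.
Low-Income Housing Credit: 9% of the $229,000 excess over $157,100 is $20,610 ≥ base, so the credit is $0.
Total: $2,856 + $0 = $2,856.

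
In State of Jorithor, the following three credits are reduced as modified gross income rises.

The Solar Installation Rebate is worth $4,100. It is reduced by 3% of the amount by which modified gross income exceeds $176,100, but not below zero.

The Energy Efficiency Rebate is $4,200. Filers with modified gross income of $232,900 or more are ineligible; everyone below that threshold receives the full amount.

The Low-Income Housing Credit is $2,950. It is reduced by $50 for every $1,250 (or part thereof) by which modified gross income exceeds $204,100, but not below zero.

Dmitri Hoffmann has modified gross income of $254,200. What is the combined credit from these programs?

$2,657

Solar Installation Rebate: 3% of the $78,100 excess over $176,100 is $2,343; credit = $4,100 − $2,343 = $1,757.
Energy Efficiency Rebate: $254,200 meets or exceeds the $232,900 cutoff, so the credit is $0.
Low-Income Housing Credit: income exceeds $204,100 by $50,100, which is 41 full-or-partial $1,250 increments; reduction = 41 × $50 = $2,050, leaving $900.
Total: $1,757 + $0 + $900 = $2,657.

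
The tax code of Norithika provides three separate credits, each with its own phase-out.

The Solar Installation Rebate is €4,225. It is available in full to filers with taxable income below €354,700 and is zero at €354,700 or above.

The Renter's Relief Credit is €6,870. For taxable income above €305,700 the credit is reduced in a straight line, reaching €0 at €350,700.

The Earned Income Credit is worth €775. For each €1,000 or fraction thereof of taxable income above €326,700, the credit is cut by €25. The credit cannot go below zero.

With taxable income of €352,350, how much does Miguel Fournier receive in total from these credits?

€4,350

Solar Installation Rebate: €352,350 is below the €354,700 cutoff, so the full €4,225 applies.
Renter's Relief Credit: €352,350 is at or above €350,700, so the credit is €0.
Earned Income Credit: income exceeds €326,700 by €25,650, which is 26 full-or-partial €1,000 increments; reduction = 26 × €25 = €650, leaving €125.
Total: €4,225 + €0 + €125 = €4,350.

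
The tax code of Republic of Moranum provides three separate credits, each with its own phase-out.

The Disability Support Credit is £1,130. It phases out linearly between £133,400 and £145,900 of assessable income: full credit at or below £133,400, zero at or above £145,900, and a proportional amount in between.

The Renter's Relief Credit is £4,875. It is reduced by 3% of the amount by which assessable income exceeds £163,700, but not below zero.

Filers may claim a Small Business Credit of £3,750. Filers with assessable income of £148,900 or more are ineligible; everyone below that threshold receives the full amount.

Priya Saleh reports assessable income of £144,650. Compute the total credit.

£8,738

Disability Support Credit: £144,650 is £11,250 into a £12,500 phase-out range, leaving 1,250/12,500 of the credit: £1,130 × 1,250/12,500 = £113.
Renter's Relief Credit: £144,650 is at or below the £163,700 threshold, so the full £4,875 applies.
Small Business Credit: £144,650 is below the £148,900 cutoff, so the full £3,750 applies.
Total: £113 + £4,875 + £3,750 = £8,738.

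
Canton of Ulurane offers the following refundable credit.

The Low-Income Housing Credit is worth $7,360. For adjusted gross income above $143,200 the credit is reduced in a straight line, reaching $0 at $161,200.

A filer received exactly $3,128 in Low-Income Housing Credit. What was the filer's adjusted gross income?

$153,550

$3,128 is 3,128/7,360 of the full $7,360, so 4,232/7,360 of the $18,000 range has been used: income = $143,200 + $18,000 × 4,232/7,360 = $153,550.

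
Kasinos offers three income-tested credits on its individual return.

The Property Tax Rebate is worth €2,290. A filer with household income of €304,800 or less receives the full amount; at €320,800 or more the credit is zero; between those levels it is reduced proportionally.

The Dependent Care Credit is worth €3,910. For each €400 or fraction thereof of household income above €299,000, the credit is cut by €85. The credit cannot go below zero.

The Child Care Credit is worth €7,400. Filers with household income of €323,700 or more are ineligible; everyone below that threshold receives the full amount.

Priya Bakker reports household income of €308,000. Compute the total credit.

Property Tax Rebate: €308,000 is €3,200 into a €16,000 phase-out range, leaving 12,800/16,000 of the credit: €2,290 × 12,800/16,000 = €1,832.
Dependent Care Credit: income exceeds €299,000 by €9,000, which is 23 full-or-partial €400 increments; reduction = 23 × €85 = €1,955, leaving €1,955.
Child Care Credit: €308,000 is below the €323,700 cutoff, so the full €7,400 applies.
Total: €1,832 + €1,955 + €7,400 = €11,187.

€11,187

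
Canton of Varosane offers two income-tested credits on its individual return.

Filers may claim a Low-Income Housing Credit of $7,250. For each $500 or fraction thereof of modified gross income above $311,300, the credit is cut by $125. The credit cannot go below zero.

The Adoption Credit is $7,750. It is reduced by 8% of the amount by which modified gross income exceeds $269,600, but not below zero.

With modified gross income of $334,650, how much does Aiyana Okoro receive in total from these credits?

Low-Income Housing Credit: income exceeds $311,300 by $23,350, which is 47 full-or-partial $500 increments; reduction = 47 × $125 = $5,875, leaving $1,375.
Adoption Credit: 8% of the $65,050 excess over $269,600 is $5,204; credit = $7,750 − $5,204 = $2,546.
Total: $1,375 + $2,546 = $3,921.

$3,921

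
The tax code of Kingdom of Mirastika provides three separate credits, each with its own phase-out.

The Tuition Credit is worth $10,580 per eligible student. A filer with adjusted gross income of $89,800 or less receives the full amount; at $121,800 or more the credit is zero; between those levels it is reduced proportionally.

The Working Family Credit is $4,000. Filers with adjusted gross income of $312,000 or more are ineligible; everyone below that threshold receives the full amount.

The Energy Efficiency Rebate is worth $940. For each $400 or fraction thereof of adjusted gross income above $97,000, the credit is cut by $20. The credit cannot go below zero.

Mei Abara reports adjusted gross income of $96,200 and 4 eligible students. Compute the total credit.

Tuition Credit: base = 4 × $10,580 = $42,320. $96,200 is $6,400 into a $32,000 phase-out range, leaving 25,600/32,000 of the credit: $42,320 × 25,600/32,000 = $33,856.
Working Family Credit: $96,200 is below the $312,000 cutoff, so the full $4,000 applies.
Energy Efficiency Rebate: $96,200 is at or below the $97,000 threshold, so the full $940 applies.
Total: $33,856 + $4,000 + $940 = $38,796.

$38,796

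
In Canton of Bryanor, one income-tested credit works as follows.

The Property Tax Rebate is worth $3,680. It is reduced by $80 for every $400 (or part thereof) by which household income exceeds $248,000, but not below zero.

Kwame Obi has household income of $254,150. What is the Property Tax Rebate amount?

Property Tax Rebate: income exceeds $248,000 by $6,150, which is 16 full-or-partial $400 increments; reduction = 16 × $80 = $1,280, leaving $2,400.

$2,400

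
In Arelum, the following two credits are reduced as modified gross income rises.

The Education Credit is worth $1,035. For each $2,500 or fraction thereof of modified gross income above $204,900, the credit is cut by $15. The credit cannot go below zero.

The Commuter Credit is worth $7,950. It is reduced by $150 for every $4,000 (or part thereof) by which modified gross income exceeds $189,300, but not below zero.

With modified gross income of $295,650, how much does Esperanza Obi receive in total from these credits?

Education Credit: income exceeds $204,900 by $90,750, which is 37 full-or-partial $2,500 increments; reduction = 37 × $15 = $555, leaving $480.
Commuter Credit: income exceeds $189,300 by $106,350, which is 27 full-or-partial $4,000 increments; reduction = 27 × $150 = $4,050, leaving $3,900.
Total: $480 + $3,900 = $4,380.

$4,380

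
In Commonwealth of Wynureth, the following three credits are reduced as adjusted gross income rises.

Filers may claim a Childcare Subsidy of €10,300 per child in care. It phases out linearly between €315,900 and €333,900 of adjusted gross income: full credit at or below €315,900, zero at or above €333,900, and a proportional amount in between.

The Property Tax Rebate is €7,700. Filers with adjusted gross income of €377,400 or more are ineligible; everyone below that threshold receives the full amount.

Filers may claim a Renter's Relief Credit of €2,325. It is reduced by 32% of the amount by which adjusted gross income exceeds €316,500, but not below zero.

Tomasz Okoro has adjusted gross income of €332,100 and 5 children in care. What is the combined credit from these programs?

€12,850

Childcare Subsidy: base = 5 × €10,300 = €51,500. €332,100 is €16,200 into a €18,000 phase-out range, leaving 1,800/18,000 of the credit: €51,500 × 1,800/18,000 = €5,150.
Property Tax Rebate: €332,100 is below the €377,400 cutoff, so the full €7,700 applies.
Renter's Relief Credit: 32% of the €15,600 excess over €316,500 is €4,992 ≥ base, so the credit is €0.
Total: €5,150 + €7,700 + €0 = €12,850.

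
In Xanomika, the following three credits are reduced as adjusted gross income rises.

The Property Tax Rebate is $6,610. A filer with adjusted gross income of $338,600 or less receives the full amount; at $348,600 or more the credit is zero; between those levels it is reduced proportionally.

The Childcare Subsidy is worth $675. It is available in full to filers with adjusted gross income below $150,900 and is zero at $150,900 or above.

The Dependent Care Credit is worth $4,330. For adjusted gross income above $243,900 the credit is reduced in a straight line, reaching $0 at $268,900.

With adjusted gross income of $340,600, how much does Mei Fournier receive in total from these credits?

Property Tax Rebate: $340,600 is $2,000 into a $10,000 phase-out range, leaving 8,000/10,000 of the credit: $6,610 × 8,000/10,000 = $5,288.
Childcare Subsidy: $340,600 meets or exceeds the $150,900 cutoff, so the credit is $0.
Dependent Care Credit: $340,600 is at or above $268,900, so the credit is $0.
Total: $5,288 + $0 + $0 = $5,288.

$5,288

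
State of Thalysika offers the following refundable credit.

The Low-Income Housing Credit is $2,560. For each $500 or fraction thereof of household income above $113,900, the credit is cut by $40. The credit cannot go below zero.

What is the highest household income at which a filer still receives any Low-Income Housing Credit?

$145,400

After 63 increments the reduction is 63 × $40 = $2,520, leaving $40; one more increment wipes it out. Increment 63 ends at excess 63 × $500 = $31,500, so the highest qualifying income is $113,900 + $31,500 = $145,400.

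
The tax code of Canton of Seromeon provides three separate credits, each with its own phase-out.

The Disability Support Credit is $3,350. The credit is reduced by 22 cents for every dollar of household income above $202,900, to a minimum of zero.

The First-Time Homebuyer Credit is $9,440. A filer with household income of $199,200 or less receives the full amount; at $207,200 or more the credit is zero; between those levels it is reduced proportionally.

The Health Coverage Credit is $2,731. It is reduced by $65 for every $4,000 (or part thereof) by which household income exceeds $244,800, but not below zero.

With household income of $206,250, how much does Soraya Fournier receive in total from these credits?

$6,465

Disability Support Credit: 22% of the $3,350 excess over $202,900 is $737; credit = $3,350 − $737 = $2,613.
First-Time Homebuyer Credit: $206,250 is $7,050 into a $8,000 phase-out range, leaving 950/8,000 of the credit: $9,440 × 950/8,000 = $1,121.
Health Coverage Credit: $206,250 is at or below the $244,800 threshold, so the full $2,731 applies.
Total: $2,613 + $1,121 + $2,731 = $6,465.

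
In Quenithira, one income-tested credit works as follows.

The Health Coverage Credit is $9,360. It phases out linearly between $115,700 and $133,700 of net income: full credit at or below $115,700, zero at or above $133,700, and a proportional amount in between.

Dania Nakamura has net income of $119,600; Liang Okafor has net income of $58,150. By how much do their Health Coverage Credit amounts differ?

$2,028

Dania ($119,600): Health Coverage Credit: $119,600 is $3,900 into a $18,000 phase-out range, leaving 14,100/18,000 of the credit: $9,360 × 14,100/18,000 = $7,332.
Liang ($58,150): Health Coverage Credit: $58,150 is at or below the $115,700 threshold, so the full $9,360 applies.
Difference: |$7,332 − $9,360| = $2,028.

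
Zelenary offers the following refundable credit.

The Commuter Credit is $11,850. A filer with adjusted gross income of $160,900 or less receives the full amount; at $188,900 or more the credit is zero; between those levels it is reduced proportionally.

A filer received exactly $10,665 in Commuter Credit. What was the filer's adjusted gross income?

$163,700

$10,665 is 10,665/11,850 of the full $11,850, so 1,185/11,850 of the $28,000 range has been used: income = $160,900 + $28,000 × 1,185/11,850 = $163,700.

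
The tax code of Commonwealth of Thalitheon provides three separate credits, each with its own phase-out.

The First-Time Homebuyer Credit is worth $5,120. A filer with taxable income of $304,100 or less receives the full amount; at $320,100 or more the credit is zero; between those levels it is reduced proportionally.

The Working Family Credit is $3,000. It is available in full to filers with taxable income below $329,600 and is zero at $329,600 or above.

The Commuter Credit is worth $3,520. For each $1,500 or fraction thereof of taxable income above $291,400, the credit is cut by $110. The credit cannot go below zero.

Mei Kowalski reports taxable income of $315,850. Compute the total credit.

First-Time Homebuyer Credit: $315,850 is $11,750 into a $16,000 phase-out range, leaving 4,250/16,000 of the credit: $5,120 × 4,250/16,000 = $1,360.
Working Family Credit: $315,850 is below the $329,600 cutoff, so the full $3,000 applies.
Commuter Credit: income exceeds $291,400 by $24,450, which is 17 full-or-partial $1,500 increments; reduction = 17 × $110 = $1,870, leaving $1,650.
Total: $1,360 + $3,000 + $1,650 = $6,010.

$6,010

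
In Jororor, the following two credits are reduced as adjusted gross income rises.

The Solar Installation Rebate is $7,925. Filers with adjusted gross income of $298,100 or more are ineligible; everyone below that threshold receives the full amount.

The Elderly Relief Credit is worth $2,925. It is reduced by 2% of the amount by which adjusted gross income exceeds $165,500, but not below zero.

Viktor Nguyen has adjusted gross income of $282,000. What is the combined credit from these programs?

$8,520

Solar Installation Rebate: $282,000 is below the $298,100 cutoff, so the full $7,925 applies.
Elderly Relief Credit: 2% of the $116,500 excess over $165,500 is $2,330; credit = $2,925 − $2,330 = $595.
Total: $7,925 + $595 = $8,520.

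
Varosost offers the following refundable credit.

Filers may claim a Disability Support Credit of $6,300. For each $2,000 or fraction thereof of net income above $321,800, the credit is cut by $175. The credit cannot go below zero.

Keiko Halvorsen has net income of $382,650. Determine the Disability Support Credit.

$875

Disability Support Credit: income exceeds $321,800 by $60,850, which is 31 full-or-partial $2,000 increments; reduction = 31 × $175 = $5,425, leaving $875.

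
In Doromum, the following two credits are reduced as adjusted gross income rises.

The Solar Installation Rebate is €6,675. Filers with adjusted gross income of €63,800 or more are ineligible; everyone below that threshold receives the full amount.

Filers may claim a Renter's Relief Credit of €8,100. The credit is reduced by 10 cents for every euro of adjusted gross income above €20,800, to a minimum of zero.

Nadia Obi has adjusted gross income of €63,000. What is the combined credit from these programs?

€10,555

Solar Installation Rebate: €63,000 is below the €63,800 cutoff, so the full €6,675 applies.
Renter's Relief Credit: 10% of the €42,200 excess over €20,800 is €4,220; credit = €8,100 − €4,220 = €3,880.
Total: €6,675 + €3,880 = €10,555.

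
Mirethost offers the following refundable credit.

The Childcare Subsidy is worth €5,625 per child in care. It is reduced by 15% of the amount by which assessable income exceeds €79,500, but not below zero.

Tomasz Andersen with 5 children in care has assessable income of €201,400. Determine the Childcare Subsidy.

€9,840

Childcare Subsidy: base = 5 × €5,625 = €28,125. 15% of the €121,900 excess over €79,500 is €18,285; credit = €28,125 − €18,285 = €9,840.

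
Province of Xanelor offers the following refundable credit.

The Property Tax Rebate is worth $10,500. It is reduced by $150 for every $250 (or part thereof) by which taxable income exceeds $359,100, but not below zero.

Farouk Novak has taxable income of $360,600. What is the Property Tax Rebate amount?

$9,600

Property Tax Rebate: income exceeds $359,100 by $1,500, which is 6 full-or-partial $250 increments; reduction = 6 × $150 = $900, leaving $9,600.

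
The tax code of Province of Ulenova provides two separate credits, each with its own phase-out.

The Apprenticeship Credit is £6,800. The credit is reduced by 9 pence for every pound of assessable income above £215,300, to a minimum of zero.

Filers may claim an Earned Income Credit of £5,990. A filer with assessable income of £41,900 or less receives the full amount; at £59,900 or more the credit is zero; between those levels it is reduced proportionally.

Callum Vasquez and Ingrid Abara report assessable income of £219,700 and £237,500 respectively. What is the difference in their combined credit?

Callum (£219,700): Apprenticeship Credit: 9% of the £4,400 excess over £215,300 is £396; credit = £6,800 − £396 = £6,404. Earned Income Credit: £219,700 is at or above £59,900, so the credit is £0. total £6,404 + £0 = £6,404
Ingrid (£237,500): Apprenticeship Credit: 9% of the £22,200 excess over £215,300 is £1,998; credit = £6,800 − £1,998 = £4,802. Earned Income Credit: £237,500 is at or above £59,900, so the credit is £0. total £4,802 + £0 = £4,802
Difference: |£6,404 − £4,802| = £1,602.

£1,602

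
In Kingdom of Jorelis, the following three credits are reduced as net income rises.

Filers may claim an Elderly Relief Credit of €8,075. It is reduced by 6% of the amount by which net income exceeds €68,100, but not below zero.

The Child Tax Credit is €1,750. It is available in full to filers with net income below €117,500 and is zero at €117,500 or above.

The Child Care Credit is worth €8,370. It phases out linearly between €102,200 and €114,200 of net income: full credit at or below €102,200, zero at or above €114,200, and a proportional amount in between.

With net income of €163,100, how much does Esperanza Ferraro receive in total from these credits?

€2,375

Elderly Relief Credit: 6% of the €95,000 excess over €68,100 is €5,700; credit = €8,075 − €5,700 = €2,375.
Child Tax Credit: €163,100 meets or exceeds the €117,500 cutoff, so the credit is €0.
Child Care Credit: €163,100 is at or above €114,200, so the credit is €0.
Total: €2,375 + €0 + €0 = €2,375.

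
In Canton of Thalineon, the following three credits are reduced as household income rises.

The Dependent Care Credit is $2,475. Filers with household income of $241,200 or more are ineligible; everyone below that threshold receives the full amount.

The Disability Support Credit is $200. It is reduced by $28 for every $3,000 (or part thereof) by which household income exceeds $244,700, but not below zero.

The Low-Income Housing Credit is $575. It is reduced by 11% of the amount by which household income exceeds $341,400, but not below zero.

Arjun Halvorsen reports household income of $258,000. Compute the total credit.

$635

Dependent Care Credit: $258,000 meets or exceeds the $241,200 cutoff, so the credit is $0.
Disability Support Credit: income exceeds $244,700 by $13,300, which is 5 full-or-partial $3,000 increments; reduction = 5 × $28 = $140, leaving $60.
Low-Income Housing Credit: $258,000 is at or below the $341,400 threshold, so the full $575 applies.
Total: $0 + $60 + $575 = $635.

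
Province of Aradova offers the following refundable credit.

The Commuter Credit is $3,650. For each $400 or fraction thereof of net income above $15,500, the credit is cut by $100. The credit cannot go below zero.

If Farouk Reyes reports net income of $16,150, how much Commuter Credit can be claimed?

$3,450

Commuter Credit: income exceeds $15,500 by $650, which is 2 full-or-partial $400 increments; reduction = 2 × $100 = $200, leaving $3,450.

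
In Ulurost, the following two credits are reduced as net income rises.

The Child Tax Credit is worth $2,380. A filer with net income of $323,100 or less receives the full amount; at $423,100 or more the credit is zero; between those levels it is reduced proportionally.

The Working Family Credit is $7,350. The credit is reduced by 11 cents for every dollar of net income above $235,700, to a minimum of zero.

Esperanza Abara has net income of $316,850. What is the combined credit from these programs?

$2,380

Child Tax Credit: $316,850 is at or below the $323,100 threshold, so the full $2,380 applies.
Working Family Credit: 11% of the $81,150 excess over $235,700 is $8,926.50 ≥ base, so the credit is $0.
Total: $2,380 + $0 = $2,380.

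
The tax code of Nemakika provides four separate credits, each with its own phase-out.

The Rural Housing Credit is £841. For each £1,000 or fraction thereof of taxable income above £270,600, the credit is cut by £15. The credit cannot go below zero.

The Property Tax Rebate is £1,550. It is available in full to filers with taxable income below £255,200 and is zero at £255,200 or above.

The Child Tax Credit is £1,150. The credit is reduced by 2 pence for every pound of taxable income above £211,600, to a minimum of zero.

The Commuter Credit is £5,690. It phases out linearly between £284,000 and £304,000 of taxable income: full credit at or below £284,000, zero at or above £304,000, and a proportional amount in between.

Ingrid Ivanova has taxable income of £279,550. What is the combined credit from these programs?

£6,396

Rural Housing Credit: income exceeds £270,600 by £8,950, which is 9 full-or-partial £1,000 increments; reduction = 9 × £15 = £135, leaving £706.
Property Tax Rebate: £279,550 meets or exceeds the £255,200 cutoff, so the credit is £0.
Child Tax Credit: 2% of the £67,950 excess over £211,600 is £1,359 ≥ base, so the credit is £0.
Commuter Credit: £279,550 is at or below the £284,000 threshold, so the full £5,690 applies.
Total: £706 + £0 + £0 + £5,690 = £6,396.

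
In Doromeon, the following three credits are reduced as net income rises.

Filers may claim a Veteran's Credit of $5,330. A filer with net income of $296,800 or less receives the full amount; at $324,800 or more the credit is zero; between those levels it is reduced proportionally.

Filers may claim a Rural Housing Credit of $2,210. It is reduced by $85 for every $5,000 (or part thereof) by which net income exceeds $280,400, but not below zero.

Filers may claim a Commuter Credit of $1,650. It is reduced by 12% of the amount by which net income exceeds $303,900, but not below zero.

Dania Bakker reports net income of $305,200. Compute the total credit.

Veteran's Credit: $305,200 is $8,400 into a $28,000 phase-out range, leaving 19,600/28,000 of the credit: $5,330 × 19,600/28,000 = $3,731.
Rural Housing Credit: income exceeds $280,400 by $24,800, which is 5 full-or-partial $5,000 increments; reduction = 5 × $85 = $425, leaving $1,785.
Commuter Credit: 12% of the $1,300 excess over $303,900 is $156; credit = $1,650 − $156 = $1,494.
Total: $3,731 + $1,785 + $1,494 = $7,010.

$7,010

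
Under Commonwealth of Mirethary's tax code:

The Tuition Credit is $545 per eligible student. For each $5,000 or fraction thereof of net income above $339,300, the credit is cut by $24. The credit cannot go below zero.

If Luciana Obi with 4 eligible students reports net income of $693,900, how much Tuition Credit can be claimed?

$476

Tuition Credit: base = 4 × $545 = $2,180. income exceeds $339,300 by $354,600, which is 71 full-or-partial $5,000 increments; reduction = 71 × $24 = $1,704, leaving $476.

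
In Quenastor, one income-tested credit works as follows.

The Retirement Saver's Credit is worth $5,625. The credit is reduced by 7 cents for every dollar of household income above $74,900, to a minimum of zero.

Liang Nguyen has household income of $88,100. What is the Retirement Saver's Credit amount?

Retirement Saver's Credit: 7% of the $13,200 excess over $74,900 is $924; credit = $5,625 − $924 = $4,701.

$4,701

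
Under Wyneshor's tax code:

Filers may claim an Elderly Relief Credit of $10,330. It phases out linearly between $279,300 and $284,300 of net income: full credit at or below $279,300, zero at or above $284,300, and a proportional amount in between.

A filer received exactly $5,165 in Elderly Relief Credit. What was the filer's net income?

$5,165 is 5,165/10,330 of the full $10,330, so 5,165/10,330 of the $5,000 range has been used: income = $279,300 + $5,000 × 5,165/10,330 = $281,800.

$281,800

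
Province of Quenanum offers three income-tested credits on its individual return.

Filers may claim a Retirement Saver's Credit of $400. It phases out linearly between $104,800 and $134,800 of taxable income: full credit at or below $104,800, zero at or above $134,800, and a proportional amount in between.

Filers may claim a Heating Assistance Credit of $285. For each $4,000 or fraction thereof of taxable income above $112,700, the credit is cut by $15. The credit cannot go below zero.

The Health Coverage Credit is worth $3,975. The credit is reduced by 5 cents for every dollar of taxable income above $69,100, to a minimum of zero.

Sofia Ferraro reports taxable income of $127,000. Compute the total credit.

$1,409

Retirement Saver's Credit: $127,000 is $22,200 into a $30,000 phase-out range, leaving 7,800/30,000 of the credit: $400 × 7,800/30,000 = $104.
Heating Assistance Credit: income exceeds $112,700 by $14,300, which is 4 full-or-partial $4,000 increments; reduction = 4 × $15 = $60, leaving $225.
Health Coverage Credit: 5% of the $57,900 excess over $69,100 is $2,895; credit = $3,975 − $2,895 = $1,080.
Total: $104 + $225 + $1,080 = $1,409.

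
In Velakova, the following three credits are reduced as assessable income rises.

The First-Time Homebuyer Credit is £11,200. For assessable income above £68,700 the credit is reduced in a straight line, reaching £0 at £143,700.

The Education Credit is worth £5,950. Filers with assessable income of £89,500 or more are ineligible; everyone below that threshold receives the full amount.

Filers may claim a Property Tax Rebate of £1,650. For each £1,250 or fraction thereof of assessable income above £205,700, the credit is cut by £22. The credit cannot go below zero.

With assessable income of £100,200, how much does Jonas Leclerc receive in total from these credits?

First-Time Homebuyer Credit: £100,200 is £31,500 into a £75,000 phase-out range, leaving 43,500/75,000 of the credit: £11,200 × 43,500/75,000 = £6,496.
Education Credit: £100,200 meets or exceeds the £89,500 cutoff, so the credit is £0.
Property Tax Rebate: £100,200 is at or below the £205,700 threshold, so the full £1,650 applies.
Total: £6,496 + £0 + £1,650 = £8,146.

£8,146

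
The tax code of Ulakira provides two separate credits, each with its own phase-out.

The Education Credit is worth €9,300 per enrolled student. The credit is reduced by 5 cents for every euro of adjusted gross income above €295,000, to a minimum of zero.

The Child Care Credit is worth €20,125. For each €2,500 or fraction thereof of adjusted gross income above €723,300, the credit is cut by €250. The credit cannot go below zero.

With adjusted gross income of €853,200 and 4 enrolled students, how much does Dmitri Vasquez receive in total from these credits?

€16,415

Education Credit: base = 4 × €9,300 = €37,200. 5% of the €558,200 excess over €295,000 is €27,910; credit = €37,200 − €27,910 = €9,290.
Child Care Credit: income exceeds €723,300 by €129,900, which is 52 full-or-partial €2,500 increments; reduction = 52 × €250 = €13,000, leaving €7,125.
Total: €9,290 + €7,125 = €16,415.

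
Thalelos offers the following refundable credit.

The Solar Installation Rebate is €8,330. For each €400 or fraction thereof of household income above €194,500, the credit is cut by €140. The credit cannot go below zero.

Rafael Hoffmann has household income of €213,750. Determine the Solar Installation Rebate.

Solar Installation Rebate: income exceeds €194,500 by €19,250, which is 49 full-or-partial €400 increments; reduction = 49 × €140 = €6,860, leaving €1,470.

€1,470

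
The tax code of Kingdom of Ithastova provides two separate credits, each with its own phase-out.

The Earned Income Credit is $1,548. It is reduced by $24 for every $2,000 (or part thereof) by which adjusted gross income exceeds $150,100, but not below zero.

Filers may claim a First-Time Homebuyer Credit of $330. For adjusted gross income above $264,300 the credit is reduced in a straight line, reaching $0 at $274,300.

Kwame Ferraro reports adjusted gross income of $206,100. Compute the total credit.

$1,206

Earned Income Credit: income exceeds $150,100 by $56,000, which is 28 full-or-partial $2,000 increments; reduction = 28 × $24 = $672, leaving $876.
First-Time Homebuyer Credit: $206,100 is at or below the $264,300 threshold, so the full $330 applies.
Total: $876 + $330 = $1,206.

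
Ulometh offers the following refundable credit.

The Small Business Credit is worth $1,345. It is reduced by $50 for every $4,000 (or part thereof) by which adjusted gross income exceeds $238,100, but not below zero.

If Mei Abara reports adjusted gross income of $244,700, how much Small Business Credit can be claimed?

$1,245

Small Business Credit: income exceeds $238,100 by $6,600, which is 2 full-or-partial $4,000 increments; reduction = 2 × $50 = $100, leaving $1,245.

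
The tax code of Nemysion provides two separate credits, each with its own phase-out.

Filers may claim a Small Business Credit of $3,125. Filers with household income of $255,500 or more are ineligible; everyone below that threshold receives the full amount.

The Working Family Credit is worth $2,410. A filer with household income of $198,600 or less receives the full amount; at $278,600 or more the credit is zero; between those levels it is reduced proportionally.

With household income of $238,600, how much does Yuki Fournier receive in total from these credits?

Small Business Credit: $238,600 is below the $255,500 cutoff, so the full $3,125 applies.
Working Family Credit: $238,600 is $40,000 into a $80,000 phase-out range, leaving 40,000/80,000 of the credit: $2,410 × 40,000/80,000 = $1,205.
Total: $3,125 + $1,205 = $4,330.

$4,330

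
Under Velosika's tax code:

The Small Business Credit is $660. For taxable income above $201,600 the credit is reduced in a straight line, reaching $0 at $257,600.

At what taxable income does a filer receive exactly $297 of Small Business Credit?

$232,400

$297 is 297/660 of the full $660, so 363/660 of the $56,000 range has been used: income = $201,600 + $56,000 × 363/660 = $232,400.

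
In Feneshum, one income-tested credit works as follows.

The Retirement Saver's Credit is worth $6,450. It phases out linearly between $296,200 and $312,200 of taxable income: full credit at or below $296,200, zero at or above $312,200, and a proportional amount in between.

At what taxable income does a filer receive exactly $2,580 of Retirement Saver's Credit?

$305,800

$2,580 is 2,580/6,450 of the full $6,450, so 3,870/6,450 of the $16,000 range has been used: income = $296,200 + $16,000 × 3,870/6,450 = $305,800.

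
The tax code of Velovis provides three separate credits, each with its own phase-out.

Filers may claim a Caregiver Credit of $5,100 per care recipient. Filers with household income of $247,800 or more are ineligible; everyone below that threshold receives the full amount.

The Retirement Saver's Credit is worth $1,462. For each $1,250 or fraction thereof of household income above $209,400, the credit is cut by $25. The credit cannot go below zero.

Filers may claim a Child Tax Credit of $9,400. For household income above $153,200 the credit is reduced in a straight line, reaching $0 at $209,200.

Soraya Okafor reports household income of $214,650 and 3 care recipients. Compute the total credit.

$16,637

Caregiver Credit: base = 3 × $5,100 = $15,300. $214,650 is below the $247,800 cutoff, so the full $15,300 applies.
Retirement Saver's Credit: income exceeds $209,400 by $5,250, which is 5 full-or-partial $1,250 increments; reduction = 5 × $25 = $125, leaving $1,337.
Child Tax Credit: $214,650 is at or above $209,200, so the credit is $0.
Total: $15,300 + $1,337 + $0 = $16,637.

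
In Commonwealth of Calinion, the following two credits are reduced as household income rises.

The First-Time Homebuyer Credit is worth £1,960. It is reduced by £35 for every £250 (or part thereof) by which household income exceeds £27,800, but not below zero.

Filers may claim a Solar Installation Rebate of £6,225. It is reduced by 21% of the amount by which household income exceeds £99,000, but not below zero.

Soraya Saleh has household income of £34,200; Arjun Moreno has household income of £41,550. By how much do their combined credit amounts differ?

£1,015

Soraya (£34,200): First-Time Homebuyer Credit: income exceeds £27,800 by £6,400, which is 26 full-or-partial £250 increments; reduction = 26 × £35 = £910, leaving £1,050. Solar Installation Rebate: £34,200 is at or below the £99,000 threshold, so the full £6,225 applies. total £1,050 + £6,225 = £7,275
Arjun (£41,550): First-Time Homebuyer Credit: income exceeds £27,800 by £13,750, which is 55 full-or-partial £250 increments; reduction = 55 × £35 = £1,925, leaving £35. Solar Installation Rebate: £41,550 is at or below the £99,000 threshold, so the full £6,225 applies. total £35 + £6,225 = £6,260
Difference: |£7,275 − £6,260| = £1,015.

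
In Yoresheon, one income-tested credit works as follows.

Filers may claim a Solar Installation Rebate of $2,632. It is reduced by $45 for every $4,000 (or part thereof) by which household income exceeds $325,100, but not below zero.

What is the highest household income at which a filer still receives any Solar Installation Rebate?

After 58 increments the reduction is 58 × $45 = $2,610, leaving $22; one more increment wipes it out. Increment 58 ends at excess 58 × $4,000 = $232,000, so the highest qualifying income is $325,100 + $232,000 = $557,100.

$557,100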